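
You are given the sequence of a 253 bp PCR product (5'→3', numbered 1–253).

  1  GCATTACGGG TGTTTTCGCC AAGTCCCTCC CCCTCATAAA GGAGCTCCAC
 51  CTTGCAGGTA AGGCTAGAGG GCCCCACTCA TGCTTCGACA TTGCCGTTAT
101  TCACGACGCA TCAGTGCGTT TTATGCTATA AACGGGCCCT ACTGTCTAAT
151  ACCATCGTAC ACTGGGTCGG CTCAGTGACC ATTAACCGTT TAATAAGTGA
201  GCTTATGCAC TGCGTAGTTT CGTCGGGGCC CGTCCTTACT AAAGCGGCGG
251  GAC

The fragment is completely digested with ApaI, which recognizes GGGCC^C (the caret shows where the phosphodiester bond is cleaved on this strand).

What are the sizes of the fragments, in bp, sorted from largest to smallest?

92, 73, 65, 23 bp

ApaI sites (GGGCCC) start at positions 69, 134, 226.
ApaI cuts after base 5 of each site (before the last base), so after positions 73, 138, 230.
Linear molecule, 3 cuts → 4 fragments:
  1–73 → 73 bp
  74–138 → 65 bp
  139–230 → 92 bp
  231–253 → 23 bp
Sorted largest to smallest: 92, 73, 65, 23 bp.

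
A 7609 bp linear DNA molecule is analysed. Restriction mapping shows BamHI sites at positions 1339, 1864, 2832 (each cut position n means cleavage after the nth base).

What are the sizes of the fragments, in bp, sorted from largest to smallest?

Linear molecule, 3 cuts → 4 fragments:
  1339 − 0 = 1339 bp
  1864 − 1339 = 525 bp
  2832 − 1864 = 968 bp
  7609 − 2832 = 4777 bp
Sorted largest to smallest: 4777, 1339, 968, 525 bp.

4777, 1339, 968, 525 bp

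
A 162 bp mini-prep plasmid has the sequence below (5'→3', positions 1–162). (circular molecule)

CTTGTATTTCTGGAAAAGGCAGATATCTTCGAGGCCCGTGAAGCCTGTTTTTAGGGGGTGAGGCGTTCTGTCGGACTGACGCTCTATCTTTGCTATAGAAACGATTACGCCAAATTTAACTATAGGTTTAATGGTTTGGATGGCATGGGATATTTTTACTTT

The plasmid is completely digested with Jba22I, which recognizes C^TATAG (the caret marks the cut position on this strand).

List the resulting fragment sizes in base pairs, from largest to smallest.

Jba22I sites (CTATAG) start at positions 93, 120.
Jba22I cuts after the first base of each site, so after positions 93, 120.
Circular molecule, 2 cuts → 2 fragments:
  94–120 → 27 bp
  121–162 then 1–93 → 42 + 93 = 135 bp
Sorted largest to smallest: 135, 27 bp.

135, 27 bp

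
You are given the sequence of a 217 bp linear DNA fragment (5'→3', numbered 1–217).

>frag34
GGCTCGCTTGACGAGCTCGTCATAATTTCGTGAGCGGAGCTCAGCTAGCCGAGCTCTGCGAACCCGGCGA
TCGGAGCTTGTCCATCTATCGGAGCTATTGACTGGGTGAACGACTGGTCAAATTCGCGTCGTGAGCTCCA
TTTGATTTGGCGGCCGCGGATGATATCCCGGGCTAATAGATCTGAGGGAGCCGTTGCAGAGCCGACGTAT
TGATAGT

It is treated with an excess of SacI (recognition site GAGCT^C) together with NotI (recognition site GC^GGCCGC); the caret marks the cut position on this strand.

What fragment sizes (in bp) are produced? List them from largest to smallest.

82, 66, 24, 17, 14, 14 bp

SacI sites (GAGCTC) start at positions 13, 37, 51, 133.
SacI cuts after base 5 of each site (before the last base), so after positions 17, 41, 55, 137.
The NotI site (GCGGCCGC) starts at position 150.
NotI cuts after base 2 of each site, so after position 151.
Combined cut positions: 17, 41, 55, 137, 151.
Linear molecule, 5 cuts → 6 fragments:
  1–17 → 17 bp
  18–41 → 24 bp
  42–55 → 14 bp
  56–137 → 82 bp
  138–151 → 14 bp
  152–217 → 66 bp
Sorted largest to smallest: 82, 66, 24, 17, 14, 14 bp.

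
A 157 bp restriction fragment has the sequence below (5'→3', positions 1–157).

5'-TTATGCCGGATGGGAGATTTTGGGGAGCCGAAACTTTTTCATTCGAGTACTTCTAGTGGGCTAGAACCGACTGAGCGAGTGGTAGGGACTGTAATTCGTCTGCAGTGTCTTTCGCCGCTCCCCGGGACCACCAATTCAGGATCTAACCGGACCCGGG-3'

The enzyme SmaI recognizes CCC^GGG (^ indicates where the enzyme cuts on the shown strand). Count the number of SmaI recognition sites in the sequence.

CCCGGG occurs starting at positions 121, 152.
SmaI cuts at 2 sites.

2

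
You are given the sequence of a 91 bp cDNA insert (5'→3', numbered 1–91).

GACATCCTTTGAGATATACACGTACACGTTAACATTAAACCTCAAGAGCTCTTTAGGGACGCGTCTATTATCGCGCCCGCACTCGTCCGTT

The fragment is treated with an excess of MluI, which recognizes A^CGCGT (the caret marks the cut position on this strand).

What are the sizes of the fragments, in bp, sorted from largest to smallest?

59, 32 bp

The MluI site (ACGCGT) starts at position 59.
MluI cuts after the first base of each site, so after position 59.
Linear molecule, 1 cut → 2 fragments:
  1–59 → 59 bp
  60–91 → 32 bp
Sorted largest to smallest: 59, 32 bp.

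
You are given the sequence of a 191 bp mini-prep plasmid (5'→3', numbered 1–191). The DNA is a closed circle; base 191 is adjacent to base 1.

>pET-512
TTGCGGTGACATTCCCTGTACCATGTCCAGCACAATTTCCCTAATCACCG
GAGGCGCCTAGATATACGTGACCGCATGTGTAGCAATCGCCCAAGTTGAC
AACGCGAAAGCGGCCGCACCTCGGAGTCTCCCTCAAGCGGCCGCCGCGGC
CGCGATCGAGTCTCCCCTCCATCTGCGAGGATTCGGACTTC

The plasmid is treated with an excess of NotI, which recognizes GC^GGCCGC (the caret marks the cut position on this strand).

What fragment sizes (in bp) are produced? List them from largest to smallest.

155, 27, 9 bp

NotI sites (GCGGCCGC) start at positions 110, 137, 146.
NotI cuts after base 2 of each site, so after positions 111, 138, 147.
Circular molecule, 3 cuts → 3 fragments:
  112–138 → 27 bp
  139–147 → 9 bp
  148–191 then 1–111 → 44 + 111 = 155 bp
Sorted largest to smallest: 155, 27, 9 bp.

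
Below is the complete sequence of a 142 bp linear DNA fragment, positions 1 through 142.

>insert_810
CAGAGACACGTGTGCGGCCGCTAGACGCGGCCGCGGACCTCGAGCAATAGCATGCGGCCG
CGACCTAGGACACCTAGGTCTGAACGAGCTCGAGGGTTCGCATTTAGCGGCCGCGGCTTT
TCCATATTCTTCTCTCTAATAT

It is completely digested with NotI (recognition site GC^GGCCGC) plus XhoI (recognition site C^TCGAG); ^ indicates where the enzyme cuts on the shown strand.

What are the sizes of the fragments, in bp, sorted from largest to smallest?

NotI sites (GCGGCCGC) start at positions 14, 27, 54, 107.
NotI cuts after base 2 of each site, so after positions 15, 28, 55, 108.
XhoI sites (CTCGAG) start at positions 39, 89.
XhoI cuts after the first base of each site, so after positions 39, 89.
Combined cut positions: 15, 28, 39, 55, 89, 108.
Linear molecule, 6 cuts → 7 fragments:
  1–15 → 15 bp
  16–28 → 13 bp
  29–39 → 11 bp
  40–55 → 16 bp
  56–89 → 34 bp
  90–108 → 19 bp
  109–142 → 34 bp
Sorted largest to smallest: 34, 34, 19, 16, 15, 13, 11 bp.

34, 34, 19, 16, 15, 13, 11 bp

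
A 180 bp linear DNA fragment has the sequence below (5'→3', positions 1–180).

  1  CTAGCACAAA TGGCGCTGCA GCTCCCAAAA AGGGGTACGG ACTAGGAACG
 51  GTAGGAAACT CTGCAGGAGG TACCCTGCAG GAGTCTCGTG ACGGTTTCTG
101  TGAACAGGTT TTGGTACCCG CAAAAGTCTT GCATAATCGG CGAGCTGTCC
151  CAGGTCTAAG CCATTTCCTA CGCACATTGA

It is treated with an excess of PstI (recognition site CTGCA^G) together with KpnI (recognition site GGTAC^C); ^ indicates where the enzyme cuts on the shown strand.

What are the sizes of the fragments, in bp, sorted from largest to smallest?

63, 45, 38, 20, 8, 6 bp

PstI sites (CTGCAG) start at positions 16, 61, 75.
PstI cuts after base 5 of each site (before the last base), so after positions 20, 65, 79.
KpnI sites (GGTACC) start at positions 69, 113.
KpnI cuts after base 5 of each site (before the last base), so after positions 73, 117.
Combined cut positions: 20, 65, 73, 79, 117.
Linear molecule, 5 cuts → 6 fragments:
  1–20 → 20 bp
  21–65 → 45 bp
  66–73 → 8 bp
  74–79 → 6 bp
  80–117 → 38 bp
  118–180 → 63 bp
Sorted largest to smallest: 63, 45, 38, 20, 8, 6 bp.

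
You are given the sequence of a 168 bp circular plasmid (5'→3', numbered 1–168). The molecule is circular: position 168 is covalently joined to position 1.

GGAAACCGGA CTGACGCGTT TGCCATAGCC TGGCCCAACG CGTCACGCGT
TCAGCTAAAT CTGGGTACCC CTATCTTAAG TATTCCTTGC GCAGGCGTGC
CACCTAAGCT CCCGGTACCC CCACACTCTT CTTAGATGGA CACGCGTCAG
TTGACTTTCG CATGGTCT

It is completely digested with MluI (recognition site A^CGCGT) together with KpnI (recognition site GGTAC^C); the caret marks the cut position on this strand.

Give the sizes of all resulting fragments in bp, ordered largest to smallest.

50, 40, 24, 24, 23, 7 bp

MluI sites (ACGCGT) start at positions 14, 38, 45, 142.
MluI cuts after the first base of each site, so after positions 14, 38, 45, 142.
KpnI sites (GGTACC) start at positions 64, 114.
KpnI cuts after base 5 of each site (before the last base), so after positions 68, 118.
Combined cut positions: 14, 38, 45, 68, 118, 142.
Circular molecule, 6 cuts → 6 fragments:
  15–38 → 24 bp
  39–45 → 7 bp
  46–68 → 23 bp
  69–118 → 50 bp
  119–142 → 24 bp
  143–168 then 1–14 → 26 + 14 = 40 bp
Sorted largest to smallest: 50, 40, 24, 24, 23, 7 bp.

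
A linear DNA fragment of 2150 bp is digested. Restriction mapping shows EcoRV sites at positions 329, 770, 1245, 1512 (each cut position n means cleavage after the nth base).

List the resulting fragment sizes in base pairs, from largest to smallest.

638, 475, 441, 329, 267 bp

Linear molecule, 4 cuts → 5 fragments:
  329 − 0 = 329 bp
  770 − 329 = 441 bp
  1245 − 770 = 475 bp
  1512 − 1245 = 267 bp
  2150 − 1512 = 638 bp
Sorted largest to smallest: 638, 475, 441, 329, 267 bp.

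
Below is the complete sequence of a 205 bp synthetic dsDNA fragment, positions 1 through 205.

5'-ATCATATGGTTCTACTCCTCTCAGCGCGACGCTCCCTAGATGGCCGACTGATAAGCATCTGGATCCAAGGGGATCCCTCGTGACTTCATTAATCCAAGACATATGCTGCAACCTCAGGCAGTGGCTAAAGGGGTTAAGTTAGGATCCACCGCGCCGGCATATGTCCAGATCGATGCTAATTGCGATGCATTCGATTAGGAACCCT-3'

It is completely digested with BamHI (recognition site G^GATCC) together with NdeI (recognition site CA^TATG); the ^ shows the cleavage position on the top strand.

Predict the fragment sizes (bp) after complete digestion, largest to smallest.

57, 46, 41, 30, 17, 10, 4 bp

BamHI sites (GGATCC) start at positions 61, 71, 142.
BamHI cuts after the first base of each site, so after positions 61, 71, 142.
NdeI sites (CATATG) start at positions 3, 100, 158.
NdeI cuts after base 2 of each site, so after positions 4, 101, 159.
Combined cut positions: 4, 61, 71, 101, 142, 159.
Linear molecule, 6 cuts → 7 fragments:
  1–4 → 4 bp
  5–61 → 57 bp
  62–71 → 10 bp
  72–101 → 30 bp
  102–142 → 41 bp
  143–159 → 17 bp
  160–205 → 46 bp
Sorted largest to smallest: 57, 46, 41, 30, 17, 10, 4 bp.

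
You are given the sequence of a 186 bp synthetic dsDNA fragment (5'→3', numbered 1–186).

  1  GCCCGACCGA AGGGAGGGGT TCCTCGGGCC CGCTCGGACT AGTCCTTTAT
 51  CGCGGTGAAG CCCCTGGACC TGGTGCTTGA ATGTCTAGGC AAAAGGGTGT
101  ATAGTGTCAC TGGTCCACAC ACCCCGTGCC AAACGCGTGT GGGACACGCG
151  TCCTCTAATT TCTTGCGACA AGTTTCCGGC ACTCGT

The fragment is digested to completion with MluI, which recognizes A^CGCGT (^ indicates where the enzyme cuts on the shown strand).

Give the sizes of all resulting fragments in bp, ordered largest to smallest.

133, 40, 13 bp

MluI sites (ACGCGT) start at positions 133, 146.
MluI cuts after the first base of each site, so after positions 133, 146.
Linear molecule, 2 cuts → 3 fragments:
  1–133 → 133 bp
  134–146 → 13 bp
  147–186 → 40 bp
Sorted largest to smallest: 133, 40, 13 bp.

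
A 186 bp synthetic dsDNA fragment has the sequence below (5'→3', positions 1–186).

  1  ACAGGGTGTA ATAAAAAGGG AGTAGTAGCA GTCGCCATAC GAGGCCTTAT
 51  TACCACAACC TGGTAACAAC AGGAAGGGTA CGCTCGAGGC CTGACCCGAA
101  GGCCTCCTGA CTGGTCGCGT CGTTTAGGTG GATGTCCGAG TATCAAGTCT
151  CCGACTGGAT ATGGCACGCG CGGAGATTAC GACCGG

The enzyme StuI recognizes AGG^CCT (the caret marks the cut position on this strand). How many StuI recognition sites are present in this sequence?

AGGCCT occurs starting at positions 42, 87, 100.
StuI cuts at 3 sites.

3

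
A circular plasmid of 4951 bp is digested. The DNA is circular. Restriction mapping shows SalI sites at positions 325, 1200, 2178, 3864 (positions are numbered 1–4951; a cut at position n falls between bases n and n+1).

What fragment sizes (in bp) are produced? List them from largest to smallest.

Circular molecule, 4 cuts → 4 fragments:
  1200 − 325 = 875 bp
  2178 − 1200 = 978 bp
  3864 − 2178 = 1686 bp
  wrap: 4951 − 3864 + 325 = 1412 bp
Sorted largest to smallest: 1686, 1412, 978, 875 bp.

1686, 1412, 978, 875 bp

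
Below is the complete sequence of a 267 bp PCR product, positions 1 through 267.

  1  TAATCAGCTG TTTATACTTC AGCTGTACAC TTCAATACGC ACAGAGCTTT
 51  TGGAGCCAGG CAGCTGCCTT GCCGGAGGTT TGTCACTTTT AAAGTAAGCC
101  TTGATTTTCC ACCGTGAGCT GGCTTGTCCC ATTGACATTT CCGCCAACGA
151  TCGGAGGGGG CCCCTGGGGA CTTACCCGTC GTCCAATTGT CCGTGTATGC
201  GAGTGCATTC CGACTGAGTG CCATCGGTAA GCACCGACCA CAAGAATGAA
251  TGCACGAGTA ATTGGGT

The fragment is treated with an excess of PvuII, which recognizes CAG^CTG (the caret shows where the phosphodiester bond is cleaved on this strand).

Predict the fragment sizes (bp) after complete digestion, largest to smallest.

PvuII sites (CAGCTG) start at positions 5, 20, 61.
PvuII cuts after base 3 of each site, so after positions 7, 22, 63.
Linear molecule, 3 cuts → 4 fragments:
  1–7 → 7 bp
  8–22 → 15 bp
  23–63 → 41 bp
  64–267 → 204 bp
Sorted largest to smallest: 204, 41, 15, 7 bp.

204, 41, 15, 7 bp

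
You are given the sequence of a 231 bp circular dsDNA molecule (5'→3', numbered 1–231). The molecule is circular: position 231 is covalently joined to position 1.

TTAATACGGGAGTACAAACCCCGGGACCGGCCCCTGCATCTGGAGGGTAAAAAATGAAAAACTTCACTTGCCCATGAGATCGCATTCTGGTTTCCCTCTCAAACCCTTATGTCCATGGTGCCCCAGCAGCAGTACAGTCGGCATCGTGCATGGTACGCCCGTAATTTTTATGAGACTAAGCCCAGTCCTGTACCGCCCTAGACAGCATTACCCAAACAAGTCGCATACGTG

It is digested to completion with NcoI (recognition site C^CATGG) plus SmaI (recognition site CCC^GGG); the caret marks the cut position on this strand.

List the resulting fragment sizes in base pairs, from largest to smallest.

The NcoI site (CCATGG) starts at position 113.
NcoI cuts after the first base of each site, so after position 113.
The SmaI site (CCCGGG) starts at position 20.
SmaI cuts after base 3 of each site, so after position 22.
Combined cut positions: 22, 113.
Circular molecule, 2 cuts → 2 fragments:
  23–113 → 91 bp
  114–231 then 1–22 → 118 + 22 = 140 bp
Sorted largest to smallest: 140, 91 bp.

140, 91 bp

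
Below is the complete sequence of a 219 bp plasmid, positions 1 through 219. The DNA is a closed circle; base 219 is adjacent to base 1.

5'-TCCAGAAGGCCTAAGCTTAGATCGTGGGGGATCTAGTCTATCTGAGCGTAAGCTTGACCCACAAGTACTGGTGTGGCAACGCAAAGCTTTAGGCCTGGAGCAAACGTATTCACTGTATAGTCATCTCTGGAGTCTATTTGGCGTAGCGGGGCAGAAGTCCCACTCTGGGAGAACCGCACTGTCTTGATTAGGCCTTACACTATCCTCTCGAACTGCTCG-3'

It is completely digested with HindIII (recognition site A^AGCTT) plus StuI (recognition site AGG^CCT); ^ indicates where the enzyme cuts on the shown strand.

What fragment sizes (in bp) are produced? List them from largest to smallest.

99, 37, 36, 34, 9, 4 bp

HindIII sites (AAGCTT) start at positions 13, 50, 84.
HindIII cuts after the first base of each site, so after positions 13, 50, 84.
StuI sites (AGGCCT) start at positions 7, 91, 190.
StuI cuts after base 3 of each site, so after positions 9, 93, 192.
Combined cut positions: 9, 13, 50, 84, 93, 192.
Circular molecule, 6 cuts → 6 fragments:
  10–13 → 4 bp
  14–50 → 37 bp
  51–84 → 34 bp
  85–93 → 9 bp
  94–192 → 99 bp
  193–219 then 1–9 → 27 + 9 = 36 bp
Sorted largest to smallest: 99, 37, 36, 34, 9, 4 bp.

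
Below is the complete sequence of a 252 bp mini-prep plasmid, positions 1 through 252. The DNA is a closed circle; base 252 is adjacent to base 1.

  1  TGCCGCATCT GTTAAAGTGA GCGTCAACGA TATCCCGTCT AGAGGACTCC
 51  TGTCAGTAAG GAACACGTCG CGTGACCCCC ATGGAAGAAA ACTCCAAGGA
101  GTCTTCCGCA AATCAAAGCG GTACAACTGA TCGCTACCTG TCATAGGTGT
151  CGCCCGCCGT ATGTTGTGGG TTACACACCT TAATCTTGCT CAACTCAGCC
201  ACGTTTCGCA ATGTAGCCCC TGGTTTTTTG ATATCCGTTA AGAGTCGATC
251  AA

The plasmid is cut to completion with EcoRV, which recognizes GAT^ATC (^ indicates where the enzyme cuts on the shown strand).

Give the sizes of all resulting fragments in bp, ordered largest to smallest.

EcoRV sites (GATATC) start at positions 29, 230.
EcoRV cuts after base 3 of each site, so after positions 31, 232.
Circular molecule, 2 cuts → 2 fragments:
  32–232 → 201 bp
  233–252 then 1–31 → 20 + 31 = 51 bp
Sorted largest to smallest: 201, 51 bp.

201, 51 bp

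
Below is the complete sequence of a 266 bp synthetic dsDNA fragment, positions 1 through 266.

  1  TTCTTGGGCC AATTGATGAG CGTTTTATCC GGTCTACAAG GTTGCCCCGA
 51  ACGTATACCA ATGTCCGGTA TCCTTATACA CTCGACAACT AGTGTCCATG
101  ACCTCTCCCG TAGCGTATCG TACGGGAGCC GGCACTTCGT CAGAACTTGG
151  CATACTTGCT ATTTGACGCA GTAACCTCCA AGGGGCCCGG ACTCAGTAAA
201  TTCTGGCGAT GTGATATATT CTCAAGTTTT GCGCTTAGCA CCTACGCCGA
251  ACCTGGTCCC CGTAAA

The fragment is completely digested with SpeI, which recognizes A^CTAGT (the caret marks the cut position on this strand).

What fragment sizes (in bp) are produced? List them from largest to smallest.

The SpeI site (ACTAGT) starts at position 88.
SpeI cuts after the first base of each site, so after position 88.
Linear molecule, 1 cut → 2 fragments:
  1–88 → 88 bp
  89–266 → 178 bp
Sorted largest to smallest: 178, 88 bp.

178, 88 bp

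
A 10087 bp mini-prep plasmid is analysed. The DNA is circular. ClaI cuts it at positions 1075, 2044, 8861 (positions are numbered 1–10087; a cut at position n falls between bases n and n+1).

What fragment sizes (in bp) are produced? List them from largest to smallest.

6817, 2301, 969 bp

Circular molecule, 3 cuts → 3 fragments:
  2044 − 1075 = 969 bp
  8861 − 2044 = 6817 bp
  wrap: 10087 − 8861 + 1075 = 2301 bp
Sorted largest to smallest: 6817, 2301, 969 bp.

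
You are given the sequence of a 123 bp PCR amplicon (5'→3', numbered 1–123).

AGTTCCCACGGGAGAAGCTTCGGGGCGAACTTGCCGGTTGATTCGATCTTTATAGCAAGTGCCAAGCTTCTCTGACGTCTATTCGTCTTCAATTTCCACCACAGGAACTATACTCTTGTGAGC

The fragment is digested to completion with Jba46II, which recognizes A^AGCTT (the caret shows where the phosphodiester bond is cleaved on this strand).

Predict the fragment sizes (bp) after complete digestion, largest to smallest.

59, 49, 15 bp

Jba46II sites (AAGCTT) start at positions 15, 64.
Jba46II cuts after the first base of each site, so after positions 15, 64.
Linear molecule, 2 cuts → 3 fragments:
  1–15 → 15 bp
  16–64 → 49 bp
  65–123 → 59 bp
Sorted largest to smallest: 59, 49, 15 bp.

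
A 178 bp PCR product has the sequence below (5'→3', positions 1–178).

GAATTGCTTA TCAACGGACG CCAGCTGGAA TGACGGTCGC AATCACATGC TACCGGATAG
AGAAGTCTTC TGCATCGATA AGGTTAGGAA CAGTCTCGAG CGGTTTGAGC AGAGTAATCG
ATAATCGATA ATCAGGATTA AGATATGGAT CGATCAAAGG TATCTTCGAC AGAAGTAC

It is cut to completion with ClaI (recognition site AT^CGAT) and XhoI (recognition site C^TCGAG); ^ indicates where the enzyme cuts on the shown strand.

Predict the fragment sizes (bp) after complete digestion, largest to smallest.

ClaI sites (ATCGAT) start at positions 74, 117, 124, 149.
ClaI cuts after base 2 of each site, so after positions 75, 118, 125, 150.
The XhoI site (CTCGAG) starts at position 95.
XhoI cuts after the first base of each site, so after position 95.
Combined cut positions: 75, 95, 118, 125, 150.
Linear molecule, 5 cuts → 6 fragments:
  1–75 → 75 bp
  76–95 → 20 bp
  96–118 → 23 bp
  119–125 → 7 bp
  126–150 → 25 bp
  151–178 → 28 bp
Sorted largest to smallest: 75, 28, 25, 23, 20, 7 bp.

75, 28, 25, 23, 20, 7 bp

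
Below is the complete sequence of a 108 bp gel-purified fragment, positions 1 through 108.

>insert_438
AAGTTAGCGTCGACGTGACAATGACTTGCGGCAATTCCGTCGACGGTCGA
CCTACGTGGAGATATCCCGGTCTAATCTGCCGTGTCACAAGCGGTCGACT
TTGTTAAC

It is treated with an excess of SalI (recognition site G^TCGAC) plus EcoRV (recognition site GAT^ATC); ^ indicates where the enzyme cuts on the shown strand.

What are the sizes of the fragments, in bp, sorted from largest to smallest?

31, 30, 17, 14, 9, 7 bp

SalI sites (GTCGAC) start at positions 9, 39, 46, 94.
SalI cuts after the first base of each site, so after positions 9, 39, 46, 94.
The EcoRV site (GATATC) starts at position 61.
EcoRV cuts after base 3 of each site, so after position 63.
Combined cut positions: 9, 39, 46, 63, 94.
Linear molecule, 5 cuts → 6 fragments:
  1–9 → 9 bp
  10–39 → 30 bp
  40–46 → 7 bp
  47–63 → 17 bp
  64–94 → 31 bp
  95–108 → 14 bp
Sorted largest to smallest: 31, 30, 17, 14, 9, 7 bp.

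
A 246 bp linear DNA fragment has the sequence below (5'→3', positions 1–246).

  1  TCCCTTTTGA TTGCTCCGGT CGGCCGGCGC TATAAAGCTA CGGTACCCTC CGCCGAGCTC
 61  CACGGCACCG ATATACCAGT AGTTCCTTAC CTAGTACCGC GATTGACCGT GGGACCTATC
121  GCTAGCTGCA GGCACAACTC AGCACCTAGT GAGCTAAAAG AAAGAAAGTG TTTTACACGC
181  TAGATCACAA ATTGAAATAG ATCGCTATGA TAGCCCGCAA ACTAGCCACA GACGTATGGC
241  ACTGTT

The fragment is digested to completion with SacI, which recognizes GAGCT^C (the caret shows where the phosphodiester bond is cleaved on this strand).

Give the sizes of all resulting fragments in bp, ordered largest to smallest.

The SacI site (GAGCTC) starts at position 55.
SacI cuts after base 5 of each site (before the last base), so after position 59.
Linear molecule, 1 cut → 2 fragments:
  1–59 → 59 bp
  60–246 → 187 bp
Sorted largest to smallest: 187, 59 bp.

187, 59 bp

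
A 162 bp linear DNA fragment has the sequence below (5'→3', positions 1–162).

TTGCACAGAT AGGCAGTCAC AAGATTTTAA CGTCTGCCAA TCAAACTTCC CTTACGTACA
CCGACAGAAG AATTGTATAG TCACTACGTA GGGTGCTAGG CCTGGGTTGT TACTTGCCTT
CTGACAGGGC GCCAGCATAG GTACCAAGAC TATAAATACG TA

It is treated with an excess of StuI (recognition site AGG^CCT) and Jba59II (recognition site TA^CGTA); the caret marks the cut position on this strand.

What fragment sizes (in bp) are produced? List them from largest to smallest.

The StuI site (AGGCCT) starts at position 98.
StuI cuts after base 3 of each site, so after position 100.
Jba59II sites (TACGTA) start at positions 53, 85, 157.
Jba59II cuts after base 2 of each site, so after positions 54, 86, 158.
Combined cut positions: 54, 86, 100, 158.
Linear molecule, 4 cuts → 5 fragments:
  1–54 → 54 bp
  55–86 → 32 bp
  87–100 → 14 bp
  101–158 → 58 bp
  159–162 → 4 bp
Sorted largest to smallest: 58, 54, 32, 14, 4 bp.

58, 54, 32, 14, 4 bp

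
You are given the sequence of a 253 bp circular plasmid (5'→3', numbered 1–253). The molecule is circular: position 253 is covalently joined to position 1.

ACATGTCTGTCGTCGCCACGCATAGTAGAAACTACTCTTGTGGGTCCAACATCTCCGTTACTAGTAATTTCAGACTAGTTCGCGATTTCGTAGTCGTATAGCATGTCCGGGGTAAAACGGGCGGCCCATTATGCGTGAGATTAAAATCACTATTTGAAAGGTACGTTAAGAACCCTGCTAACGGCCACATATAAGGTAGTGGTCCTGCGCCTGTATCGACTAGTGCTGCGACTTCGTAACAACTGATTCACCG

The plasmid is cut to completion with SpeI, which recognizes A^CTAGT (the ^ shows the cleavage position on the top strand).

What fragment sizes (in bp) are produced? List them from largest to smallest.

145, 94, 14 bp

SpeI sites (ACTAGT) start at positions 60, 74, 219.
SpeI cuts after the first base of each site, so after positions 60, 74, 219.
Circular molecule, 3 cuts → 3 fragments:
  61–74 → 14 bp
  75–219 → 145 bp
  220–253 then 1–60 → 34 + 60 = 94 bp
Sorted largest to smallest: 145, 94, 14 bp.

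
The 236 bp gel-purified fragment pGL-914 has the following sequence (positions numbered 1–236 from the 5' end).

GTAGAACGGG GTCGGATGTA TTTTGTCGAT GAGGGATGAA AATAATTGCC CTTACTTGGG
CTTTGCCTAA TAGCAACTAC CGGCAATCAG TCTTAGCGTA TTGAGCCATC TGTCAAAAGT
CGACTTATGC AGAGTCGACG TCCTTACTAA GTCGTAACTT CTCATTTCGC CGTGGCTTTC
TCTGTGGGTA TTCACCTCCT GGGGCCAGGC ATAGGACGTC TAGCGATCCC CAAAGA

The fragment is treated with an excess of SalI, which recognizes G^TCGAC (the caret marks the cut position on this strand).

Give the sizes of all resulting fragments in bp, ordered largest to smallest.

SalI sites (GTCGAC) start at positions 119, 134.
SalI cuts after the first base of each site, so after positions 119, 134.
Linear molecule, 2 cuts → 3 fragments:
  1–119 → 119 bp
  120–134 → 15 bp
  135–236 → 102 bp
Sorted largest to smallest: 119, 102, 15 bp.

119, 102, 15 bp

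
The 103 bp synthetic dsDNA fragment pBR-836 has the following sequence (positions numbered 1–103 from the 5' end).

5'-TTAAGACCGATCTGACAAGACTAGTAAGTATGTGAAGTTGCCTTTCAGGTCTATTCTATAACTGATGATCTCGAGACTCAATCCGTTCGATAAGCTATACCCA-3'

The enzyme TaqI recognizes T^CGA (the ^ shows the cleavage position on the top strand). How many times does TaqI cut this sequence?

2

TCGA occurs starting at positions 71, 87.
TaqI cuts at 2 sites.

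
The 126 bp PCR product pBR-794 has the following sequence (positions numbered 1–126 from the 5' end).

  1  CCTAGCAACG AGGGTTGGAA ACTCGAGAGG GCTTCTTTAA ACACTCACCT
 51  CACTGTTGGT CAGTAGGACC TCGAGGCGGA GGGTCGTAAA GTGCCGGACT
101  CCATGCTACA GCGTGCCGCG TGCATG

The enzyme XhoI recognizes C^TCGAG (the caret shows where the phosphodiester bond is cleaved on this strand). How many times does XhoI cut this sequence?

CTCGAG occurs starting at positions 22, 70.
XhoI cuts at 2 sites.

2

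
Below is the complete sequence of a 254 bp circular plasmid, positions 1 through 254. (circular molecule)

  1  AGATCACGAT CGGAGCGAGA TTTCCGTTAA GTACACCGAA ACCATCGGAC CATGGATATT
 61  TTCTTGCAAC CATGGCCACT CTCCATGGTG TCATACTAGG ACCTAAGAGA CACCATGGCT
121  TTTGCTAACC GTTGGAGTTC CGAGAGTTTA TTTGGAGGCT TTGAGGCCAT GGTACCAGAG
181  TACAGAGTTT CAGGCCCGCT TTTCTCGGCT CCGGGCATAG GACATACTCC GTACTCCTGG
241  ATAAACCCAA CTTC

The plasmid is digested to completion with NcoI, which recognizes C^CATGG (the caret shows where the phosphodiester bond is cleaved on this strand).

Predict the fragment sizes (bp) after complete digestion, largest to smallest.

137, 54, 30, 20, 13 bp

NcoI sites (CCATGG) start at positions 50, 70, 83, 113, 167.
NcoI cuts after the first base of each site, so after positions 50, 70, 83, 113, 167.
Circular molecule, 5 cuts → 5 fragments:
  51–70 → 20 bp
  71–83 → 13 bp
  84–113 → 30 bp
  114–167 → 54 bp
  168–254 then 1–50 → 87 + 50 = 137 bp
Sorted largest to smallest: 137, 54, 30, 20, 13 bp.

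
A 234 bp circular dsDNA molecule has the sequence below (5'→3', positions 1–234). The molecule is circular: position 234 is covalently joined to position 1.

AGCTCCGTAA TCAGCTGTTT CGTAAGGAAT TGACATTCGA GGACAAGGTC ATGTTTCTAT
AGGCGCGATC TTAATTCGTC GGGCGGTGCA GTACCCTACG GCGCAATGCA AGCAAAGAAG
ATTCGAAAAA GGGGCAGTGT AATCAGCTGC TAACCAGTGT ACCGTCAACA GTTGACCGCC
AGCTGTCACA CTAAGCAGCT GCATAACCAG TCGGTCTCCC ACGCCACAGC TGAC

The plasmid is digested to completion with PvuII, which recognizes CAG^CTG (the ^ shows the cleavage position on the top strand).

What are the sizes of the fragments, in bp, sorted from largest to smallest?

PvuII sites (CAGCTG) start at positions 12, 144, 180, 196, 227.
PvuII cuts after base 3 of each site, so after positions 14, 146, 182, 198, 229.
Circular molecule, 5 cuts → 5 fragments:
  15–146 → 132 bp
  147–182 → 36 bp
  183–198 → 16 bp
  199–229 → 31 bp
  230–234 then 1–14 → 5 + 14 = 19 bp
Sorted largest to smallest: 132, 36, 31, 19, 16 bp.

132, 36, 31, 19, 16 bp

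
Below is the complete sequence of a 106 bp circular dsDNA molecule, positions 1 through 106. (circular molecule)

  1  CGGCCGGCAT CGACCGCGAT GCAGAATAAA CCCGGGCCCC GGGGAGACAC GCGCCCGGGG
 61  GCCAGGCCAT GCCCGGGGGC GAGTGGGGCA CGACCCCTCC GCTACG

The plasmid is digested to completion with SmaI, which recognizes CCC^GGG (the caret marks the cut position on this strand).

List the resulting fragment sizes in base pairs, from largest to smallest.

65, 18, 16, 7 bp

SmaI sites (CCCGGG) start at positions 31, 38, 54, 72.
SmaI cuts after base 3 of each site, so after positions 33, 40, 56, 74.
Circular molecule, 4 cuts → 4 fragments:
  34–40 → 7 bp
  41–56 → 16 bp
  57–74 → 18 bp
  75–106 then 1–33 → 32 + 33 = 65 bp
Sorted largest to smallest: 65, 18, 16, 7 bp.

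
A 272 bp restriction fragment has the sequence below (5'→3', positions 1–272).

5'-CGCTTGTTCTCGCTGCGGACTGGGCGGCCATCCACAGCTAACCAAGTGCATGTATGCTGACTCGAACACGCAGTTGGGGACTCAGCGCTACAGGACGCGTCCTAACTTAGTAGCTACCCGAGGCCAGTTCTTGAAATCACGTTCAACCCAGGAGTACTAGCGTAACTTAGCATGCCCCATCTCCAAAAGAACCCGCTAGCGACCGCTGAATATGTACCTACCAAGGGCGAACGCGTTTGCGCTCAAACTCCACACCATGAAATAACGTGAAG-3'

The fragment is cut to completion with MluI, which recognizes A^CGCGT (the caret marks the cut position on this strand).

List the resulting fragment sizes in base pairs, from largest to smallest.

MluI sites (ACGCGT) start at positions 95, 231.
MluI cuts after the first base of each site, so after positions 95, 231.
Linear molecule, 2 cuts → 3 fragments:
  1–95 → 95 bp
  96–231 → 136 bp
  232–272 → 41 bp
Sorted largest to smallest: 136, 95, 41 bp.

136, 95, 41 bp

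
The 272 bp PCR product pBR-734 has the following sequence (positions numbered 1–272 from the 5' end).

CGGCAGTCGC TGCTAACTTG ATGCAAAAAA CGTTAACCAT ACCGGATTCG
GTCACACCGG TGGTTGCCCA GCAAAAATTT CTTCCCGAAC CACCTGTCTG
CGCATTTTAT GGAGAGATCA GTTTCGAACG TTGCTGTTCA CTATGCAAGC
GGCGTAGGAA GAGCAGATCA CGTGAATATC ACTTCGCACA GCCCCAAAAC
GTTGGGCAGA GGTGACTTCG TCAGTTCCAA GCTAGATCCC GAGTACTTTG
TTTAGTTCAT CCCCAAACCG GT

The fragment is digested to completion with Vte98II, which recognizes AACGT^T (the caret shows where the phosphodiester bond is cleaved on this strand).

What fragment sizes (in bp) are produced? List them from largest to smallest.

Vte98II sites (AACGTT) start at positions 29, 127, 198.
Vte98II cuts after base 5 of each site (before the last base), so after positions 33, 131, 202.
Linear molecule, 3 cuts → 4 fragments:
  1–33 → 33 bp
  34–131 → 98 bp
  132–202 → 71 bp
  203–272 → 70 bp
Sorted largest to smallest: 98, 71, 70, 33 bp.

98, 71, 70, 33 bp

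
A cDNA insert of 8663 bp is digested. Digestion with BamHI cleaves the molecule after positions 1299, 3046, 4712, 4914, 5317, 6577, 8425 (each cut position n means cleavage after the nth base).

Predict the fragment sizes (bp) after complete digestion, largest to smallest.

Linear molecule, 7 cuts → 8 fragments:
  1299 − 0 = 1299 bp
  3046 − 1299 = 1747 bp
  4712 − 3046 = 1666 bp
  4914 − 4712 = 202 bp
  5317 − 4914 = 403 bp
  6577 − 5317 = 1260 bp
  8425 − 6577 = 1848 bp
  8663 − 8425 = 238 bp
Sorted largest to smallest: 1848, 1747, 1666, 1299, 1260, 403, 238, 202 bp.

1848, 1747, 1666, 1299, 1260, 403, 238, 202 bp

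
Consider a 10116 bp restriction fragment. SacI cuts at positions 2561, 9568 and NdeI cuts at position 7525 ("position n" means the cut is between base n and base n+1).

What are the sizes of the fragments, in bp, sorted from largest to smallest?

Combined cut positions (sorted): 2561, 7525, 9568.
Linear molecule, 3 cuts → 4 fragments:
  2561 − 0 = 2561 bp
  7525 − 2561 = 4964 bp
  9568 − 7525 = 2043 bp
  10116 − 9568 = 548 bp
Sorted largest to smallest: 4964, 2561, 2043, 548 bp.

4964, 2561, 2043, 548 bp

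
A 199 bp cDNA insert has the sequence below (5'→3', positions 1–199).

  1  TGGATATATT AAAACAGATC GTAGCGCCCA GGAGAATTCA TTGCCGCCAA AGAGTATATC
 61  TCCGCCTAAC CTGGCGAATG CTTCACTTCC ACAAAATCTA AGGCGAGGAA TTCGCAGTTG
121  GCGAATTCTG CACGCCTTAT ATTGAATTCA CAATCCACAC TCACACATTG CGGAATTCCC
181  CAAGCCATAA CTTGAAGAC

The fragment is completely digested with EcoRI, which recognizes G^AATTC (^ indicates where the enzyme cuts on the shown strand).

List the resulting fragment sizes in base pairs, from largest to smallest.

EcoRI sites (GAATTC) start at positions 34, 108, 123, 144, 173.
EcoRI cuts after the first base of each site, so after positions 34, 108, 123, 144, 173.
Linear molecule, 5 cuts → 6 fragments:
  1–34 → 34 bp
  35–108 → 74 bp
  109–123 → 15 bp
  124–144 → 21 bp
  145–173 → 29 bp
  174–199 → 26 bp
Sorted largest to smallest: 74, 34, 29, 26, 21, 15 bp.

74, 34, 29, 26, 21, 15 bp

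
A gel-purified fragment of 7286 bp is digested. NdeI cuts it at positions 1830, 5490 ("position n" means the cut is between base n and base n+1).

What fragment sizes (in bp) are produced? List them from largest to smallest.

3660, 1830, 1796 bp

Linear molecule, 2 cuts → 3 fragments:
  1830 − 0 = 1830 bp
  5490 − 1830 = 3660 bp
  7286 − 5490 = 1796 bp
Sorted largest to smallest: 3660, 1830, 1796 bp.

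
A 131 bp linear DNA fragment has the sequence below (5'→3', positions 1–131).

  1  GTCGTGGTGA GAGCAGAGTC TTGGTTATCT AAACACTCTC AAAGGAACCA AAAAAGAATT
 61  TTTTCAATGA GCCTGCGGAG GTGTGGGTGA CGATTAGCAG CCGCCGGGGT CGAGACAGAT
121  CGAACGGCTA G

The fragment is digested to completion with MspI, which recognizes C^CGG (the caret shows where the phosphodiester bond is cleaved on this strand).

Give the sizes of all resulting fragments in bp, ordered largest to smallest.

104, 27 bp

The MspI site (CCGG) starts at position 104.
MspI cuts after the first base of each site, so after position 104.
Linear molecule, 1 cut → 2 fragments:
  1–104 → 104 bp
  105–131 → 27 bp
Sorted largest to smallest: 104, 27 bp.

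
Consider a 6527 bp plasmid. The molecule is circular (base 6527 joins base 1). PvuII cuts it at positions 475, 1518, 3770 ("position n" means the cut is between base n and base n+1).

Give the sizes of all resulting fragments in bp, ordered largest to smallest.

Circular molecule, 3 cuts → 3 fragments:
  1518 − 475 = 1043 bp
  3770 − 1518 = 2252 bp
  wrap: 6527 − 3770 + 475 = 3232 bp
Sorted largest to smallest: 3232, 2252, 1043 bp.

3232, 2252, 1043 bp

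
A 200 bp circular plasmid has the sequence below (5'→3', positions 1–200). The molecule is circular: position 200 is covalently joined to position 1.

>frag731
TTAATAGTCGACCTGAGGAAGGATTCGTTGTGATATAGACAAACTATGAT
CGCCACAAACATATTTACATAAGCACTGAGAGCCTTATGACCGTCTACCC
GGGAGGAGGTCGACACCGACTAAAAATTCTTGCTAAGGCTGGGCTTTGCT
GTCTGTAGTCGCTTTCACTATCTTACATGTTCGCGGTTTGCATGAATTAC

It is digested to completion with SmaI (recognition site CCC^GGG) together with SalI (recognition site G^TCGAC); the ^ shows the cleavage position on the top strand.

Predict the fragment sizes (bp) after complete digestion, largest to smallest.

98, 93, 9 bp

The SmaI site (CCCGGG) starts at position 98.
SmaI cuts after base 3 of each site, so after position 100.
SalI sites (GTCGAC) start at positions 7, 109.
SalI cuts after the first base of each site, so after positions 7, 109.
Combined cut positions: 7, 100, 109.
Circular molecule, 3 cuts → 3 fragments:
  8–100 → 93 bp
  101–109 → 9 bp
  110–200 then 1–7 → 91 + 7 = 98 bp
Sorted largest to smallest: 98, 93, 9 bp.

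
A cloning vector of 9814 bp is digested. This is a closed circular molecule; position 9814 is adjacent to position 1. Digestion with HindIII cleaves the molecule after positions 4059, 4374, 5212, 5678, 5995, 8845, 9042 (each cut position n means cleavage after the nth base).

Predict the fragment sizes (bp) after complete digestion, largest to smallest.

Circular molecule, 7 cuts → 7 fragments:
  4374 − 4059 = 315 bp
  5212 − 4374 = 838 bp
  5678 − 5212 = 466 bp
  5995 − 5678 = 317 bp
  8845 − 5995 = 2850 bp
  9042 − 8845 = 197 bp
  wrap: 9814 − 9042 + 4059 = 4831 bp
Sorted largest to smallest: 4831, 2850, 838, 466, 317, 315, 197 bp.

4831, 2850, 838, 466, 317, 315, 197 bp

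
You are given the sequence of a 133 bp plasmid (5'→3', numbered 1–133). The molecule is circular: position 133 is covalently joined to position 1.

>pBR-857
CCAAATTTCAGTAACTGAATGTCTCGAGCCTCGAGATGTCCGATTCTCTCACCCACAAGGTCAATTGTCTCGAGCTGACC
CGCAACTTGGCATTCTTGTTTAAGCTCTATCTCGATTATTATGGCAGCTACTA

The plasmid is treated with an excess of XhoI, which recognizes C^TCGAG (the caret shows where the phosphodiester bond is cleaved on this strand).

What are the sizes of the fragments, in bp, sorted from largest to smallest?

XhoI sites (CTCGAG) start at positions 23, 30, 69.
XhoI cuts after the first base of each site, so after positions 23, 30, 69.
Circular molecule, 3 cuts → 3 fragments:
  24–30 → 7 bp
  31–69 → 39 bp
  70–133 then 1–23 → 64 + 23 = 87 bp
Sorted largest to smallest: 87, 39, 7 bp.

87, 39, 7 bp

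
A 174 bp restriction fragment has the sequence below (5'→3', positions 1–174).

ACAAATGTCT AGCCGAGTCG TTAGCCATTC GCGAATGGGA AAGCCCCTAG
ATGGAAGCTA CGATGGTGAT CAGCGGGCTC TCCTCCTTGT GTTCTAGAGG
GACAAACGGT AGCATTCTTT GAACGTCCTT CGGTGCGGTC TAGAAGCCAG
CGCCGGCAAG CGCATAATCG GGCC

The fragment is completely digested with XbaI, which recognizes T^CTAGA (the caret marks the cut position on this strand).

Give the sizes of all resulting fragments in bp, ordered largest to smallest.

XbaI sites (TCTAGA) start at positions 93, 139.
XbaI cuts after the first base of each site, so after positions 93, 139.
Linear molecule, 2 cuts → 3 fragments:
  1–93 → 93 bp
  94–139 → 46 bp
  140–174 → 35 bp
Sorted largest to smallest: 93, 46, 35 bp.

93, 46, 35 bp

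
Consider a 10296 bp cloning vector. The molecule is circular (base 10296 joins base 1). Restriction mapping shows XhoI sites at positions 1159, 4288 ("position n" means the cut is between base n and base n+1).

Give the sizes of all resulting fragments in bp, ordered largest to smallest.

Circular molecule, 2 cuts → 2 fragments:
  4288 − 1159 = 3129 bp
  wrap: 10296 − 4288 + 1159 = 7167 bp
Sorted largest to smallest: 7167, 3129 bp.

7167, 3129 bp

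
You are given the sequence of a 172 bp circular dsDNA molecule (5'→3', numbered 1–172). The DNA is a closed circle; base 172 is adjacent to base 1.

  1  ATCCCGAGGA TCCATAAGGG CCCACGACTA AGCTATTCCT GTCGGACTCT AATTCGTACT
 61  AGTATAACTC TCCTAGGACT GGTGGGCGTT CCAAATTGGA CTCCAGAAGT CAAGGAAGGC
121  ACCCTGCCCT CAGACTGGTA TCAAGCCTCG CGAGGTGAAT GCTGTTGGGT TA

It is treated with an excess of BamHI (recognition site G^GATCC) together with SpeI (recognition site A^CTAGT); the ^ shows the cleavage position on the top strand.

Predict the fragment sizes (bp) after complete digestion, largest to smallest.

The BamHI site (GGATCC) starts at position 8.
BamHI cuts after the first base of each site, so after position 8.
The SpeI site (ACTAGT) starts at position 58.
SpeI cuts after the first base of each site, so after position 58.
Combined cut positions: 8, 58.
Circular molecule, 2 cuts → 2 fragments:
  9–58 → 50 bp
  59–172 then 1–8 → 114 + 8 = 122 bp
Sorted largest to smallest: 122, 50 bp.

122, 50 bp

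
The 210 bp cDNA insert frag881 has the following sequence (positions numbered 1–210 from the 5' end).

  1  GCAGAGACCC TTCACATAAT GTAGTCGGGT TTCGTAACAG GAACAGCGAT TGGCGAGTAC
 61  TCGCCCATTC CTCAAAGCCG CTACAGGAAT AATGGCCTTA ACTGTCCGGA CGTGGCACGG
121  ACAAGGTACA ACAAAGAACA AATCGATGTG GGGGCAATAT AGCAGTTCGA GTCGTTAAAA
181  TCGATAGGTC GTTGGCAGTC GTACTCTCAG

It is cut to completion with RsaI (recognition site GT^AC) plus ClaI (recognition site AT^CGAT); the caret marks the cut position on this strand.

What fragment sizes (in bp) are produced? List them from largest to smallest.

RsaI sites (GTAC) start at positions 57, 126, 201.
RsaI cuts after base 2 of each site, so after positions 58, 127, 202.
ClaI sites (ATCGAT) start at positions 142, 180.
ClaI cuts after base 2 of each site, so after positions 143, 181.
Combined cut positions: 58, 127, 143, 181, 202.
Linear molecule, 5 cuts → 6 fragments:
  1–58 → 58 bp
  59–127 → 69 bp
  128–143 → 16 bp
  144–181 → 38 bp
  182–202 → 21 bp
  203–210 → 8 bp
Sorted largest to smallest: 69, 58, 38, 21, 16, 8 bp.

69, 58, 38, 21, 16, 8 bp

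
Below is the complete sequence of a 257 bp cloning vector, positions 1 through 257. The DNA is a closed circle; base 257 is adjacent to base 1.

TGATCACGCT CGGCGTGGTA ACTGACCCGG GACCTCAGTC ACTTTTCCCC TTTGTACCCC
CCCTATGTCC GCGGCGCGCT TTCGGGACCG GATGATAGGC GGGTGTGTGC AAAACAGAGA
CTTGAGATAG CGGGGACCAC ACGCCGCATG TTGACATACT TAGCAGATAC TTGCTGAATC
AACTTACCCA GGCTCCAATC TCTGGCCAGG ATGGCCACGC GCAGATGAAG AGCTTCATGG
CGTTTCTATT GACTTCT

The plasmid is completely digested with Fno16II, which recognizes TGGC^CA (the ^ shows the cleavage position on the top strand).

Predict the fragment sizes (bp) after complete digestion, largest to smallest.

248, 9 bp

Fno16II sites (TGGCCA) start at positions 203, 212.
Fno16II cuts after base 4 of each site, so after positions 206, 215.
Circular molecule, 2 cuts → 2 fragments:
  207–215 → 9 bp
  216–257 then 1–206 → 42 + 206 = 248 bp
Sorted largest to smallest: 248, 9 bp.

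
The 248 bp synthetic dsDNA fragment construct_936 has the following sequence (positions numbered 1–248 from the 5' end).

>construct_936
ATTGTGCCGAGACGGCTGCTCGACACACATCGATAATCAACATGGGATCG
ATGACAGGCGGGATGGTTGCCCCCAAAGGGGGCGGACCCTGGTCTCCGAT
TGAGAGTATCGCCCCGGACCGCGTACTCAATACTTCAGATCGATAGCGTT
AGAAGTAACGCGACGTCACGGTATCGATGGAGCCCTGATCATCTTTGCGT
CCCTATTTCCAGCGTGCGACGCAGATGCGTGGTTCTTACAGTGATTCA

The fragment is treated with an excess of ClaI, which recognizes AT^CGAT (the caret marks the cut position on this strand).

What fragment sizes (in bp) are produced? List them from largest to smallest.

92, 74, 34, 30, 18 bp

ClaI sites (ATCGAT) start at positions 29, 47, 139, 173.
ClaI cuts after base 2 of each site, so after positions 30, 48, 140, 174.
Linear molecule, 4 cuts → 5 fragments:
  1–30 → 30 bp
  31–48 → 18 bp
  49–140 → 92 bp
  141–174 → 34 bp
  175–248 → 74 bp
Sorted largest to smallest: 92, 74, 34, 30, 18 bp.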